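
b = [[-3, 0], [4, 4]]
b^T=[[-3, 4], [0, 4]]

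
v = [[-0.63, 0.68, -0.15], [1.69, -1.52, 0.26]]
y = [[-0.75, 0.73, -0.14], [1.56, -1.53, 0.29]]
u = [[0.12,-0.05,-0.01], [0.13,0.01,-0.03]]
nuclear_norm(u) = 0.23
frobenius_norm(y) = 2.44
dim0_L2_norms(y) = [1.73, 1.7, 0.32]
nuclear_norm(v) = 2.56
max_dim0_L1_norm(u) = 0.25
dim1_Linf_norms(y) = [0.75, 1.56]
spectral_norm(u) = 0.18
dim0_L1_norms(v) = [2.32, 2.2, 0.41]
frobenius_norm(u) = 0.19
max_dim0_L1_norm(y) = 2.31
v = u + y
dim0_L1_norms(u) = [0.25, 0.06, 0.04]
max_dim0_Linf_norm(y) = 1.56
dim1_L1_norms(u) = [0.18, 0.17]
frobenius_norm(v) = 2.47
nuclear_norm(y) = 2.45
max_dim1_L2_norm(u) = 0.13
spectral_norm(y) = 2.44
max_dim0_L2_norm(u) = 0.18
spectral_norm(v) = 2.47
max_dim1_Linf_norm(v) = 1.69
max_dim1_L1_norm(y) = 3.38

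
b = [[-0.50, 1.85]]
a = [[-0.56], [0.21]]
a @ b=[[0.28, -1.04], [-0.10, 0.39]]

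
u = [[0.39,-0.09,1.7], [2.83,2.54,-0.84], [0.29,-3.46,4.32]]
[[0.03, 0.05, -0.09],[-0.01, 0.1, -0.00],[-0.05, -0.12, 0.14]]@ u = [[0.13,0.44,-0.38], [0.28,0.25,-0.1], [-0.32,-0.78,0.62]]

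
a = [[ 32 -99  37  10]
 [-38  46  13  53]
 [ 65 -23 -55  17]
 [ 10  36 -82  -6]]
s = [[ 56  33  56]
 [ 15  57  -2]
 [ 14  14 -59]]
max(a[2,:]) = 65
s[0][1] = 33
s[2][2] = -59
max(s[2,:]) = 14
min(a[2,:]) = -55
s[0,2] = 56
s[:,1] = [33, 57, 14]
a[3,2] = -82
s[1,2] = -2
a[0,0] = 32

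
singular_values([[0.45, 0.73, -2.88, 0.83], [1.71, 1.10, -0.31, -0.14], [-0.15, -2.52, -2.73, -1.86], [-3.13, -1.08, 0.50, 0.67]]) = [4.4, 4.17, 2.47, 0.15]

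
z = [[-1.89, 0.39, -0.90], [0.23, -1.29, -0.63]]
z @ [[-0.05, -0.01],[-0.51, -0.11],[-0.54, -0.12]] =[[0.38, 0.08], [0.99, 0.22]]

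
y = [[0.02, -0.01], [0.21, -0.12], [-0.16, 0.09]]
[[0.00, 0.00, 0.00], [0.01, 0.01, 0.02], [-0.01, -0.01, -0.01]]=y @ [[0.03,-0.02,0.05], [-0.07,-0.13,-0.04]]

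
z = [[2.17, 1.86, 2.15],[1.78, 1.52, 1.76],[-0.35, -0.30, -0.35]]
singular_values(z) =[4.66, 0.0, 0.0]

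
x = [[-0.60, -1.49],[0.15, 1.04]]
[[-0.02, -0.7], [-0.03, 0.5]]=x @ [[0.16, -0.05], [-0.05, 0.49]]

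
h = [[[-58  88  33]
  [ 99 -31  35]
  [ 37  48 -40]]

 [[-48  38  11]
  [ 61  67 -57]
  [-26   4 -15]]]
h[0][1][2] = 35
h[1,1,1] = 67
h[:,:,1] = [[88, -31, 48], [38, 67, 4]]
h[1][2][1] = 4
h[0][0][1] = 88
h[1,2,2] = -15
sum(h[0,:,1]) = 105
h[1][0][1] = 38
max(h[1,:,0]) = 61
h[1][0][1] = 38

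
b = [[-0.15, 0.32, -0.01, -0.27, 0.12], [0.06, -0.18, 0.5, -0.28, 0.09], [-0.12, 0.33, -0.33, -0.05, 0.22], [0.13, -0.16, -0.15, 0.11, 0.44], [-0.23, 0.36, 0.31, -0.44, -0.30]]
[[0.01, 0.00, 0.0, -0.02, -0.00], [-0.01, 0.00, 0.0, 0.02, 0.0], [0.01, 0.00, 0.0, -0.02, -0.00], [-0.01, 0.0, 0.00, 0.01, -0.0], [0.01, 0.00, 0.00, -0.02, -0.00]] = b @ [[0.00, -0.0, 0.00, -0.01, -0.00], [0.01, -0.00, 0.00, -0.03, -0.0], [-0.02, 0.00, -0.0, 0.04, 0.01], [-0.02, 0.0, -0.0, 0.04, 0.01], [-0.01, 0.0, -0.00, 0.02, 0.0]]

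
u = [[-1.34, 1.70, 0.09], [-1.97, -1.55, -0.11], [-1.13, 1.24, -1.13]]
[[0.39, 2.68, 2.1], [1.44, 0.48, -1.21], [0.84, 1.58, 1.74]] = u @ [[-0.56, -0.92, -0.22], [-0.19, 0.83, 1.07], [-0.39, 0.43, -0.15]]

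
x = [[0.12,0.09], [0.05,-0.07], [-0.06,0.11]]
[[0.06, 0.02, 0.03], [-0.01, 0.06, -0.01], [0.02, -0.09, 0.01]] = x@[[0.3, 0.53, 0.13],[0.32, -0.52, 0.18]]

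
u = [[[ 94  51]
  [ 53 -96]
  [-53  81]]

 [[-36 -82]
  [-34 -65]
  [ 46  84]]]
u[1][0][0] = -36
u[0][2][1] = 81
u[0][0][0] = 94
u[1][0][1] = -82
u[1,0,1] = -82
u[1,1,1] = -65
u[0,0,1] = 51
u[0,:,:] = [[94, 51], [53, -96], [-53, 81]]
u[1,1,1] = -65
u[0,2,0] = -53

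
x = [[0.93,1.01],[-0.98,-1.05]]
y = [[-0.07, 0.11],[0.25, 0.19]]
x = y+[[1.0, 0.9], [-1.23, -1.24]]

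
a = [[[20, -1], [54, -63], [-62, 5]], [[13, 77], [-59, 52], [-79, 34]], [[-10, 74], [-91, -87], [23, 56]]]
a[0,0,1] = -1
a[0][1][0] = 54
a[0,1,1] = -63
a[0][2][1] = 5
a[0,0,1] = -1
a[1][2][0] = -79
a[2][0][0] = -10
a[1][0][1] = 77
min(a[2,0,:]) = -10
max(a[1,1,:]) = 52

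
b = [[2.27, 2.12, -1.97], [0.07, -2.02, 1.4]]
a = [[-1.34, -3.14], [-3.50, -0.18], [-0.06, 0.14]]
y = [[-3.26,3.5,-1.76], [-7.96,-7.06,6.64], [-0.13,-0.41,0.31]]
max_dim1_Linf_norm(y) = 7.96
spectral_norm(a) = 4.15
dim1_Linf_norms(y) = [3.5, 7.96, 0.41]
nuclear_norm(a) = 6.74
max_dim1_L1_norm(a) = 4.48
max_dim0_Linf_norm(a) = 3.5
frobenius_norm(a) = 4.89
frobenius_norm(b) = 4.42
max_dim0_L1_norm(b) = 4.14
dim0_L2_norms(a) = [3.75, 3.15]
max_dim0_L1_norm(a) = 4.9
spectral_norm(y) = 12.58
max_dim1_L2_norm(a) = 3.5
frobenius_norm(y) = 13.55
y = a @ b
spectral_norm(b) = 4.20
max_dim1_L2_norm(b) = 3.68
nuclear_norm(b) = 5.60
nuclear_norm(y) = 17.61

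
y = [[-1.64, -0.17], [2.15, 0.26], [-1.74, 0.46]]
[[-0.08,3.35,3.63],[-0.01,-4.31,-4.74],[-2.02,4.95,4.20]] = y @ [[0.36, -2.27, -2.27], [-3.03, 2.18, 0.54]]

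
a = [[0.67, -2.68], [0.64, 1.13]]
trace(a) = 1.80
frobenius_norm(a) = 3.05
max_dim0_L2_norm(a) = 2.91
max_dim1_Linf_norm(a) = 2.68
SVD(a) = [[-0.94,  0.35], [0.35,  0.94]] @ diag([2.9338895101921043, 0.8426697704229904]) @ [[-0.14,  0.99],[0.99,  0.14]]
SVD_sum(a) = [[0.38, -2.72], [-0.14, 1.02]] + [[0.29,  0.04], [0.78,  0.11]]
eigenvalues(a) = [(0.9+1.29j), (0.9-1.29j)]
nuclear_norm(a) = 3.78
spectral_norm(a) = 2.93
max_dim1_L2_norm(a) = 2.76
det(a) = 2.47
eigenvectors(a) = [[(0.9+0j), 0.90-0.00j], [(-0.08-0.43j), -0.08+0.43j]]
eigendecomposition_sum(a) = [[0.34+0.72j, (-1.34+0.94j)], [0.32-0.22j, 0.56+0.56j]] + [[(0.33-0.72j), -1.34-0.94j],[0.32+0.22j, 0.56-0.56j]]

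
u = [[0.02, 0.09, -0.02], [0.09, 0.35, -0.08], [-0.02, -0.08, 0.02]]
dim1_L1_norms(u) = [0.13, 0.52, 0.12]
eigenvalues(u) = [0.39, -0.0, 0.0]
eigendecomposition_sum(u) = [[0.02, 0.09, -0.02], [0.09, 0.35, -0.08], [-0.02, -0.08, 0.02]] + [[-0.0, 0.0, 0.0], [0.00, -0.0, -0.00], [0.00, -0.00, -0.0]] + [[0.00, 0.00, 0.0], [0.00, 0.00, 0.00], [0.00, 0.0, 0.0]]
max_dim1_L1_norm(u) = 0.52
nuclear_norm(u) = 0.40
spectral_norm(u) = 0.39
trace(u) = 0.39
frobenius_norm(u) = 0.39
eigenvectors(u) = [[0.24, 0.96, 0.13], [0.95, -0.26, 0.19], [-0.22, -0.08, 0.97]]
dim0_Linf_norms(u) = [0.09, 0.35, 0.08]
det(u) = -0.00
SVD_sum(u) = [[0.02, 0.09, -0.02], [0.09, 0.35, -0.08], [-0.02, -0.08, 0.02]] + [[-0.00, 0.00, 0.00], [0.0, -0.00, -0.0], [0.00, -0.0, -0.0]] + [[0.00, 0.00, 0.0],[0.0, 0.00, 0.0],[0.0, 0.0, 0.00]]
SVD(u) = [[-0.24, 0.96, 0.13],  [-0.95, -0.26, 0.19],  [0.22, -0.08, 0.97]] @ diag([0.39126484242682913, 0.0029800974609374533, 0.0017152550341085126]) @ [[-0.24, -0.95, 0.22], [-0.96, 0.26, 0.08], [0.13, 0.19, 0.97]]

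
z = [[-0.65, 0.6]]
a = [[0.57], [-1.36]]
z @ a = [[-1.19]]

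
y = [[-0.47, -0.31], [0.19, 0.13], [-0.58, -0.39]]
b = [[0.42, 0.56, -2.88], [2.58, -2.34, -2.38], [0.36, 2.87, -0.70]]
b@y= [[1.58, 1.07], [-0.28, -0.18], [0.78, 0.53]]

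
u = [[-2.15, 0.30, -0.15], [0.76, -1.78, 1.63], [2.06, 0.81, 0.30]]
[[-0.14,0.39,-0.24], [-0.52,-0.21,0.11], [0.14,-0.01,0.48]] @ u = [[0.1, -0.93, 0.58], [1.18, 0.31, -0.23], [0.68, 0.45, 0.11]]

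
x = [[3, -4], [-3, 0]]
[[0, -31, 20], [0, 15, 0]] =x@[[0, -5, 0], [0, 4, -5]]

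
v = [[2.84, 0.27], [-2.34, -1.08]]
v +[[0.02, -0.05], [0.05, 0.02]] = [[2.86, 0.22], [-2.29, -1.06]]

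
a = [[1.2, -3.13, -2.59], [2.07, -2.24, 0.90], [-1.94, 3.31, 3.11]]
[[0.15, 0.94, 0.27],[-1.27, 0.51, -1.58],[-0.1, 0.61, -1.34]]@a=[[1.60, -1.68, 1.3], [2.6, -2.4, -1.17], [3.74, -5.49, -3.36]]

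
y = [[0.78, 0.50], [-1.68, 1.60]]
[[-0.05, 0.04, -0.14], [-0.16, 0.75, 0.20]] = y @ [[0.0, -0.15, -0.16], [-0.1, 0.31, -0.04]]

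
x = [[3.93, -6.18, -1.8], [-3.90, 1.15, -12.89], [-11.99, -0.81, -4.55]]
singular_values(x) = [16.76, 9.39, 5.96]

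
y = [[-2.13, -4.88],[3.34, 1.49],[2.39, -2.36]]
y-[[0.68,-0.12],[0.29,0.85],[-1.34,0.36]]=[[-2.81, -4.76], [3.05, 0.64], [3.73, -2.72]]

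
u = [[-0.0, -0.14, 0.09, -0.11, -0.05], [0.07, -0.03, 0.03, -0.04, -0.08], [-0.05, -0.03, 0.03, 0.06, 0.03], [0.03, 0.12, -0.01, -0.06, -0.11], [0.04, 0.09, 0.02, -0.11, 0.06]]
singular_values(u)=[0.22, 0.22, 0.14, 0.06, 0.04]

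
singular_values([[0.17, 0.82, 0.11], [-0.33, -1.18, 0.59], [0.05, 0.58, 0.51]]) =[1.61, 0.76, 0.01]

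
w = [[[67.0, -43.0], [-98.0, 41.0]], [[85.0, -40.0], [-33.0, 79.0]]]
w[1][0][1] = -40.0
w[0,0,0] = 67.0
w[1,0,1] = -40.0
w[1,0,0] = 85.0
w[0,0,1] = -43.0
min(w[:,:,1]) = -43.0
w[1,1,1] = 79.0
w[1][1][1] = 79.0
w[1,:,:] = [[85.0, -40.0], [-33.0, 79.0]]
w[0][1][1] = 41.0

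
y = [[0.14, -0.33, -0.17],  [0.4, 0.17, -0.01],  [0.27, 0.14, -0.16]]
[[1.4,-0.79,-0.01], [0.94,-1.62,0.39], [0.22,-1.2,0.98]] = y@[[3.95, -4.16, -0.07],[-3.65, 0.27, 2.22],[2.09, 0.69, -4.33]]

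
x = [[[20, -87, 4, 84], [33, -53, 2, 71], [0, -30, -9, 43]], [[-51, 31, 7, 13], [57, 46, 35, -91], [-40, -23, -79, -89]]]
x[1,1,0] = 57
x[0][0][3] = 84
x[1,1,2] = 35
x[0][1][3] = 71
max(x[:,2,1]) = -23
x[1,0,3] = 13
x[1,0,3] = 13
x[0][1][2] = 2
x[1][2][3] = -89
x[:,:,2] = [[4, 2, -9], [7, 35, -79]]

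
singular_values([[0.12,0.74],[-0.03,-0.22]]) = [0.78, 0.01]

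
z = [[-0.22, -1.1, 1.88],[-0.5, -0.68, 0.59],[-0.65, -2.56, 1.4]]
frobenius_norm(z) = 3.85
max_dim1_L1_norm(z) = 4.61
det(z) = 1.10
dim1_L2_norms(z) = [2.19, 1.03, 2.99]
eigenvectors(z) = [[0.70+0.00j, 0.70-0.00j, (0.9+0j)], [(0.17+0.32j), 0.17-0.32j, -0.13+0.00j], [0.12+0.61j, (0.12-0.61j), 0.42+0.00j]]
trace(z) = 0.50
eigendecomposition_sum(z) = [[(-0.23+0.39j), 0.20+1.10j, 0.55-0.48j],[-0.23-0.01j, -0.45+0.36j, (0.35+0.13j)],[(-0.38-0.13j), -0.93+0.37j, (0.52+0.4j)]] + [[(-0.23-0.39j),0.20-1.10j,0.55+0.48j], [-0.23+0.01j,-0.45-0.36j,(0.35-0.13j)], [-0.38+0.13j,-0.93-0.37j,(0.52-0.4j)]] + [[0.23-0.00j,-1.51-0.00j,(0.79+0j)], [-0.03+0.00j,(0.22+0j),(-0.12-0j)], [0.11-0.00j,-0.71-0.00j,(0.37+0j)]]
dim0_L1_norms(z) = [1.37, 4.34, 3.87]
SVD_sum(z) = [[-0.42,-1.55,1.26], [-0.20,-0.75,0.61], [-0.61,-2.23,1.82]] + [[0.17, 0.46, 0.62], [-0.01, -0.02, -0.03], [-0.11, -0.31, -0.42]] + [[0.03, -0.01, -0.00], [-0.29, 0.09, 0.01], [0.07, -0.02, -0.0]]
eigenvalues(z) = [(-0.16+1.15j), (-0.16-1.15j), (0.82+0j)]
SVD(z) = [[-0.55, -0.83, -0.11], [-0.26, 0.04, 0.96], [-0.79, 0.56, -0.24]] @ diag([3.713209063794931, 0.9505623192204394, 0.31290529850009285]) @ [[0.21, 0.76, -0.62], [-0.21, -0.58, -0.78], [-0.95, 0.29, 0.04]]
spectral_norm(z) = 3.71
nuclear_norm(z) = 4.98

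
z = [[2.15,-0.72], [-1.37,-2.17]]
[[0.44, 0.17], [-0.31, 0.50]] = z @ [[0.21, 0.00], [0.01, -0.23]]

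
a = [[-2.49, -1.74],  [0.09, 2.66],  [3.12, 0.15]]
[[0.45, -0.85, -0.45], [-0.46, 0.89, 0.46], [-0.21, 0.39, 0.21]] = a@[[-0.06, 0.11, 0.06], [-0.17, 0.33, 0.17]]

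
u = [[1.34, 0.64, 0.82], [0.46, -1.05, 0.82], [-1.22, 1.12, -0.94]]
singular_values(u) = [2.51, 1.45, 0.25]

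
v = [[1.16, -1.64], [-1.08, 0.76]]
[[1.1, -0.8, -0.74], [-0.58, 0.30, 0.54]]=v @ [[0.14, 0.13, -0.37], [-0.57, 0.58, 0.19]]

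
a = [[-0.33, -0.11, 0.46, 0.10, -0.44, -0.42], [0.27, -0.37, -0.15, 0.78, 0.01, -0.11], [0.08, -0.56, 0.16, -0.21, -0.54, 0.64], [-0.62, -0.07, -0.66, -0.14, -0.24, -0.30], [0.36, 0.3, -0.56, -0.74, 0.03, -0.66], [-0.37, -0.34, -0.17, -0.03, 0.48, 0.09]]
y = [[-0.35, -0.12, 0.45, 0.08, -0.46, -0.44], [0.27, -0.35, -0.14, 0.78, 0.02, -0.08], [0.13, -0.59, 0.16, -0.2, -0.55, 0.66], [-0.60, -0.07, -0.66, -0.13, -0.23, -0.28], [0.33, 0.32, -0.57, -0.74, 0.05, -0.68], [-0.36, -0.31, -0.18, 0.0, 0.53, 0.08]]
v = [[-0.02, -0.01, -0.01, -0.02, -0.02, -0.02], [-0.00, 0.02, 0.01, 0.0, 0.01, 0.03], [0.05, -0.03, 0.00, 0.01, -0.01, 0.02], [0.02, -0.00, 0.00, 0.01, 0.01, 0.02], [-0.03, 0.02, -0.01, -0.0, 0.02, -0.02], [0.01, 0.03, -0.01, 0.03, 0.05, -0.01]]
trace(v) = 0.02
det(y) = -0.41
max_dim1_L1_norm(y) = 2.69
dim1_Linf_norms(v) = [0.02, 0.03, 0.05, 0.02, 0.03, 0.05]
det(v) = -0.00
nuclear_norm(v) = 0.22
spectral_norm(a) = 1.47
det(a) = -0.40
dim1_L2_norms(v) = [0.04, 0.04, 0.06, 0.03, 0.05, 0.07]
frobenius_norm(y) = 2.41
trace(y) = -0.54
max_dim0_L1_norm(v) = 0.13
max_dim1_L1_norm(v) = 0.14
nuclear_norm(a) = 5.52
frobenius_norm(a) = 2.38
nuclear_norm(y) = 5.55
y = v + a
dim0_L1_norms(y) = [2.04, 1.76, 2.16, 1.93, 1.84, 2.22]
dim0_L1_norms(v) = [0.13, 0.11, 0.04, 0.07, 0.12, 0.12]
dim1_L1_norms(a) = [1.86, 1.69, 2.19, 2.03, 2.65, 1.48]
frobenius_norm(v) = 0.12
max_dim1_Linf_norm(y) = 0.78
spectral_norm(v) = 0.08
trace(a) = -0.56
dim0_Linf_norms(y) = [0.6, 0.59, 0.66, 0.78, 0.55, 0.68]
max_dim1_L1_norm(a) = 2.65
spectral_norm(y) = 1.50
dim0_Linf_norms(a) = [0.62, 0.56, 0.66, 0.78, 0.54, 0.66]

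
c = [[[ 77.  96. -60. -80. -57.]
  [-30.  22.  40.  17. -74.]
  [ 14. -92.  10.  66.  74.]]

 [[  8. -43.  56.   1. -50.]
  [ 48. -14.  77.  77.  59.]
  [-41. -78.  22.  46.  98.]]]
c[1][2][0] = -41.0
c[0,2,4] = 74.0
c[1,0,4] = -50.0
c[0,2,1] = -92.0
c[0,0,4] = -57.0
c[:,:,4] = [[-57.0, -74.0, 74.0], [-50.0, 59.0, 98.0]]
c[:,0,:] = [[77.0, 96.0, -60.0, -80.0, -57.0], [8.0, -43.0, 56.0, 1.0, -50.0]]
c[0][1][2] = 40.0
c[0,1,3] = 17.0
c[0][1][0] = -30.0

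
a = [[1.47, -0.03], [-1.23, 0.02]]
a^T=[[1.47, -1.23], [-0.03, 0.02]]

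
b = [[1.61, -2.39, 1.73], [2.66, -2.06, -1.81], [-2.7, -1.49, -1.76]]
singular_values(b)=[4.53, 3.51, 2.38]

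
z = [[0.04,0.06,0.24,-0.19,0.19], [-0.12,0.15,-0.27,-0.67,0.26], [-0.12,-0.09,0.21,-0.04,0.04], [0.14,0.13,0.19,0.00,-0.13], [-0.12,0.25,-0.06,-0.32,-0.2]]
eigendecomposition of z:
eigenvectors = [[0.37-0.35j, 0.37+0.35j, (-0.19+0j), -0.41+0.00j, (-0.09+0j)],[(0.64+0j), (0.64-0j), (0.08+0j), (0.63+0j), -0.83+0.00j],[0.21+0.18j, 0.21-0.18j, (-0.06+0j), 0.02+0.00j, 0.39+0.00j],[0.04-0.34j, 0.04+0.34j, (0.45+0j), 0.46+0.00j, (0.01+0j)],[0.36+0.04j, (0.36-0.04j), (0.86+0j), (0.47+0j), -0.38+0.00j]]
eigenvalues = [(0.1+0.37j), (0.1-0.37j), (-0.31+0j), (-0.07+0j), (0.39+0j)]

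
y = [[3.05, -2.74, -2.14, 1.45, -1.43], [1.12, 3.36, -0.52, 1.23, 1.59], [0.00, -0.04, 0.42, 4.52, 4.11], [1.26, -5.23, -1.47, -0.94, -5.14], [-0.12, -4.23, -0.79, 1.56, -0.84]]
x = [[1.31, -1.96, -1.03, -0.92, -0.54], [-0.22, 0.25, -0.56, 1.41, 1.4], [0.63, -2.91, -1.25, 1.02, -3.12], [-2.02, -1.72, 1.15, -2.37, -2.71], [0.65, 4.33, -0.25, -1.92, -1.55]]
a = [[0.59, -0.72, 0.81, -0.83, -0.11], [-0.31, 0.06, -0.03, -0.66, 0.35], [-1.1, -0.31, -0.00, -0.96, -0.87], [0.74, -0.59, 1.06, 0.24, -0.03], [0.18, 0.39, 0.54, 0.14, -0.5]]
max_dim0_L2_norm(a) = 1.49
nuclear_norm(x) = 17.18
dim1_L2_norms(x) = [2.79, 2.09, 4.6, 4.62, 5.03]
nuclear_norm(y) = 21.45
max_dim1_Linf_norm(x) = 4.33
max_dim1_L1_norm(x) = 9.97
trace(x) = -3.61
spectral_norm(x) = 6.22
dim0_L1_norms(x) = [4.83, 11.17, 4.24, 7.64, 9.32]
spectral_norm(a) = 1.99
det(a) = -0.62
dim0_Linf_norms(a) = [1.1, 0.72, 1.06, 0.96, 0.87]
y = a @ x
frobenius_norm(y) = 12.65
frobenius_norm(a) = 2.95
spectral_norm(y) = 10.25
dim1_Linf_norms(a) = [0.83, 0.66, 1.1, 1.06, 0.54]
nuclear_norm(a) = 5.67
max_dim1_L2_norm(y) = 7.64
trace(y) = 5.05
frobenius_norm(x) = 8.94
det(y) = 73.65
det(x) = -119.11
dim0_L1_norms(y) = [5.55, 15.6, 5.34, 9.7, 13.11]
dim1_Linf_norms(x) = [1.96, 1.41, 3.12, 2.71, 4.33]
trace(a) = 0.39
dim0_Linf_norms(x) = [2.02, 4.33, 1.25, 2.37, 3.12]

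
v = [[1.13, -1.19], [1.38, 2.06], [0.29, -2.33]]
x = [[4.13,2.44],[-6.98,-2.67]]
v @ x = [[12.97, 5.93], [-8.68, -2.13], [17.46, 6.93]]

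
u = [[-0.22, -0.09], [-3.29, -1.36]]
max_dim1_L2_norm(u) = 3.56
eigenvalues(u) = [-0.0, -1.58]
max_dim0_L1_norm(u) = 3.51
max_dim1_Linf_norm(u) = 3.29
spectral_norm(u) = 3.57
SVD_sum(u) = [[-0.22,  -0.09], [-3.29,  -1.36]] + [[-0.0, 0.0], [0.0, -0.00]]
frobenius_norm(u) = 3.57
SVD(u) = [[-0.07, -1.00], [-1.00, 0.07]] @ diag([3.5679404766758864, 0.0008688485753238935]) @ [[0.92,0.38], [0.38,-0.92]]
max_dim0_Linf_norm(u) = 3.29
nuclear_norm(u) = 3.57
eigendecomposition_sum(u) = [[-0.00, 0.0], [0.0, -0.0]] + [[-0.22,-0.09], [-3.29,-1.36]]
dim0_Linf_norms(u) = [3.29, 1.36]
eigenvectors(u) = [[0.38, 0.07], [-0.92, 1.00]]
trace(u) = -1.58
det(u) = 0.00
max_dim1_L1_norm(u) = 4.65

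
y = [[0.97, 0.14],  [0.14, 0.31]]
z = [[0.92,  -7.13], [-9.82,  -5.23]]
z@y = [[-0.11, -2.08], [-10.26, -3.0]]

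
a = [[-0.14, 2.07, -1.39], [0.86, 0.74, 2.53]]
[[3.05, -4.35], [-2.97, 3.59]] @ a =[[-4.17, 3.09, -15.24], [3.5, -3.49, 13.21]]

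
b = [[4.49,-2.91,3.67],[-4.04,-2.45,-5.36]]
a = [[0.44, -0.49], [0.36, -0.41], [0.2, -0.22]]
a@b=[[3.96,-0.08,4.24], [3.27,-0.04,3.52], [1.79,-0.04,1.91]]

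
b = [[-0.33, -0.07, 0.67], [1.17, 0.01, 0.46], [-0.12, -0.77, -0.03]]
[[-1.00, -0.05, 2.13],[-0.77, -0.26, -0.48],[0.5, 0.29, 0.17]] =b@[[-0.04,  -0.15,  -1.39], [-0.58,  -0.35,  -0.10], [-1.57,  -0.18,  2.49]]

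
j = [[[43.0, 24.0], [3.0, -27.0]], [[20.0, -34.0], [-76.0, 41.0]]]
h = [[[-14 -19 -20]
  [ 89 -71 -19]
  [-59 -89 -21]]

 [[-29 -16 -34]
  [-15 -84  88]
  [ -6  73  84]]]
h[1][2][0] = -6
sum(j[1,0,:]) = -14.0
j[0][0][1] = 24.0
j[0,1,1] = -27.0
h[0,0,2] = -20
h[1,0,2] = -34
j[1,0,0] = 20.0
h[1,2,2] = 84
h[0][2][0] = -59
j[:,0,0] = [43.0, 20.0]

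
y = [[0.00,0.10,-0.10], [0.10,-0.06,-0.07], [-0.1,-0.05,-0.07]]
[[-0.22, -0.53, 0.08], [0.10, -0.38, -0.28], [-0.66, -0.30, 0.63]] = y @ [[3.85, -0.42, -4.62],[1.05, -0.21, -0.91],[3.23, 5.05, -1.76]]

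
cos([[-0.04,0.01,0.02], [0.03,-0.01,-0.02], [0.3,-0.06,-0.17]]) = [[1.00, 0.00, 0.0], [0.00, 1.00, -0.0], [0.03, -0.01, 0.98]]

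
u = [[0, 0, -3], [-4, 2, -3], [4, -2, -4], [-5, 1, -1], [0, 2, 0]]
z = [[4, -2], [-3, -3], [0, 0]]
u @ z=[[0, 0], [-22, 2], [22, -2], [-23, 7], [-6, -6]]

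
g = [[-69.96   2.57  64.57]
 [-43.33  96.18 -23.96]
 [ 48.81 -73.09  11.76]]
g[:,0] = [-69.96, -43.33, 48.81]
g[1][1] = 96.18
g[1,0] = -43.33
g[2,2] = 11.76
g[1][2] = -23.96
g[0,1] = 2.57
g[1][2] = -23.96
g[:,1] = [2.57, 96.18, -73.09]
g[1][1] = 96.18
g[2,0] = 48.81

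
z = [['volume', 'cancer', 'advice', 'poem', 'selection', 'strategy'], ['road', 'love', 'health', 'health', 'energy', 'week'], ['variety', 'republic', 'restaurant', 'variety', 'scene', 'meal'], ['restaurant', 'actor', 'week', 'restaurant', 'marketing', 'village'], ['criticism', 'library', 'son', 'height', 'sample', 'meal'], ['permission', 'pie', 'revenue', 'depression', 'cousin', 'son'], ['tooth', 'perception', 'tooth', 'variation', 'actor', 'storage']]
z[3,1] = 'actor'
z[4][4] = 'sample'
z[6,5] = 'storage'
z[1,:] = ['road', 'love', 'health', 'health', 'energy', 'week']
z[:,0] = ['volume', 'road', 'variety', 'restaurant', 'criticism', 'permission', 'tooth']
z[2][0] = 'variety'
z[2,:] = ['variety', 'republic', 'restaurant', 'variety', 'scene', 'meal']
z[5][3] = 'depression'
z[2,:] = ['variety', 'republic', 'restaurant', 'variety', 'scene', 'meal']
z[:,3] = ['poem', 'health', 'variety', 'restaurant', 'height', 'depression', 'variation']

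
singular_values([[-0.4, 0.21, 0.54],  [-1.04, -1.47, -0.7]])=[1.94, 0.69]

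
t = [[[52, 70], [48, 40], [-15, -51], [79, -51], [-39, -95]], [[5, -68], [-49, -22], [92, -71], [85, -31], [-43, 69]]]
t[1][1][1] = -22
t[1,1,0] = -49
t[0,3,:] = [79, -51]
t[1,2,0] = 92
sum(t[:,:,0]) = 215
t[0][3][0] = 79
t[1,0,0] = 5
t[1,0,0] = 5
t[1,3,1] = -31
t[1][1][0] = -49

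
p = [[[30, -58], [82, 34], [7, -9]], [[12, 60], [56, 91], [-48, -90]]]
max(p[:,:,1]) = 91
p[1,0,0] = 12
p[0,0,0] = 30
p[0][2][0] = 7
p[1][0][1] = 60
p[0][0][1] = -58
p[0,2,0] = 7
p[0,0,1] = -58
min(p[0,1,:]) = 34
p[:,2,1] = [-9, -90]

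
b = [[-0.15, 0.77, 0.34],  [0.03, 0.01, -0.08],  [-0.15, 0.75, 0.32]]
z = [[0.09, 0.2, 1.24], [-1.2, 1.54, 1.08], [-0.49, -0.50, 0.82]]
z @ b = [[-0.19, 1.0, 0.41],[0.06, -0.10, -0.19],[-0.06, 0.23, 0.14]]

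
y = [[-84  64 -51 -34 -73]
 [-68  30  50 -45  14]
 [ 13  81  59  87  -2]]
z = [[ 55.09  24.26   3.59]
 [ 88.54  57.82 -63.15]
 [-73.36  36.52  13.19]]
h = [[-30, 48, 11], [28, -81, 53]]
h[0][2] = 11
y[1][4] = 14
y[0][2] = -51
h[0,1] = 48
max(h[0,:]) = 48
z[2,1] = 36.52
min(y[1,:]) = -68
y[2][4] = -2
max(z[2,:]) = 36.52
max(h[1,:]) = 53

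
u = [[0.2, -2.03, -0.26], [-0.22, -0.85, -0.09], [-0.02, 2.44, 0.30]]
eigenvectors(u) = [[0.52, 0.77, 0.06], [0.4, -0.08, -0.12], [-0.76, -0.64, 0.99]]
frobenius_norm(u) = 3.32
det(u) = -0.00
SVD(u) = [[-0.62, 0.52, 0.59],[-0.26, -0.84, 0.47],[0.74, 0.14, 0.65]] @ diag([3.3119656185061763, 0.28702466544132893, 0.0007637154589399267]) @ [[-0.02, 0.99, 0.12], [1.00, 0.03, -0.06], [0.06, -0.12, 0.99]]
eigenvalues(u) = [-0.97, 0.62, 0.0]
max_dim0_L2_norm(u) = 3.29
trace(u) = -0.35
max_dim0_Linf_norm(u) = 2.44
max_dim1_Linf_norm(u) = 2.44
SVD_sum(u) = [[0.05, -2.03, -0.25], [0.02, -0.84, -0.1], [-0.06, 2.44, 0.30]] + [[0.15, 0.00, -0.01], [-0.24, -0.01, 0.01], [0.04, 0.0, -0.0]] + [[0.0,-0.00,0.0], [0.00,-0.00,0.00], [0.0,-0.0,0.00]]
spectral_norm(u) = 3.31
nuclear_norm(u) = 3.60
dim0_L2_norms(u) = [0.3, 3.29, 0.41]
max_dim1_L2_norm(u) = 2.46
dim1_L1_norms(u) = [2.49, 1.16, 2.76]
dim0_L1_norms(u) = [0.44, 5.32, 0.65]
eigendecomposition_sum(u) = [[-0.23, -1.22, -0.13], [-0.18, -0.93, -0.1], [0.34, 1.77, 0.19]] + [[0.43, -0.81, -0.13],[-0.04, 0.08, 0.01],[-0.36, 0.67, 0.10]] + [[0.00, 0.00, 0.00], [-0.00, -0.00, -0.00], [0.00, 0.00, 0.00]]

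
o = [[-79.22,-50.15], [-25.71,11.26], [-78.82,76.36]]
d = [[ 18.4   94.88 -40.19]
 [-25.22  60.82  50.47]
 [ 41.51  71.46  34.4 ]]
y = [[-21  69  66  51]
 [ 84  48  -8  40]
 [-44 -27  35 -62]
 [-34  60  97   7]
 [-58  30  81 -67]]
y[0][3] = 51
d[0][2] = -40.19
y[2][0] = -44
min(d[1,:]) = -25.22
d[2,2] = 34.4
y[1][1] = 48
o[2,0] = -78.82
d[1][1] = 60.82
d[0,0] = 18.4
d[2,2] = 34.4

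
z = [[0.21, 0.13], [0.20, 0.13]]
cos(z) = [[0.97, -0.02], [-0.03, 0.98]]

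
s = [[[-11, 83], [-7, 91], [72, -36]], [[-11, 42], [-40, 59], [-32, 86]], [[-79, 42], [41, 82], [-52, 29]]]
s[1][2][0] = -32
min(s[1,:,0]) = -40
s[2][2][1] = 29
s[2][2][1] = 29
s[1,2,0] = -32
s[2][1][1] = 82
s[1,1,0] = -40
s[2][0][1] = 42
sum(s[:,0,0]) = -101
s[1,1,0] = -40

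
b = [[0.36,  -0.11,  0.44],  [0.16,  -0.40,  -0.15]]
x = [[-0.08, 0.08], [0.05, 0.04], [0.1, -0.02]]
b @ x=[[0.01, 0.02], [-0.05, -0.00]]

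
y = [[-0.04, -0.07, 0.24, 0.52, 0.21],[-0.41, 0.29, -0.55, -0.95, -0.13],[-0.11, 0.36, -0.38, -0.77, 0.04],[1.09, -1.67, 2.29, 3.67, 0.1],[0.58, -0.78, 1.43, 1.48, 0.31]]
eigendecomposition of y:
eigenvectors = [[0.13+0.00j, (0.17+0j), (0.74+0j), 0.74-0.00j, 0.17+0.00j], [-0.23+0.00j, -0.10+0.00j, 0.04+0.40j, (0.04-0.4j), (-0.67+0j)], [-0.18+0.00j, 0.32+0.00j, -0.14-0.21j, -0.14+0.21j, (-0.47+0j)], [(0.87+0j), -0.36+0.00j, (-0.11+0.29j), (-0.11-0.29j), (-0.08+0j)], [(0.37+0j), (0.86+0j), -0.15+0.32j, -0.15-0.32j, (0.54+0j)]]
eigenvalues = [(3.85+0j), (0.43+0j), (-0.21+0.18j), (-0.21-0.18j), 0j]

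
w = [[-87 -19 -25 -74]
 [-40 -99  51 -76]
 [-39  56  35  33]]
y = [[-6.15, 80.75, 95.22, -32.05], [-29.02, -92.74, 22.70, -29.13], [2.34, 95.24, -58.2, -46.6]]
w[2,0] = -39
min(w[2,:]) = -39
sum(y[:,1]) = 83.25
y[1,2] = 22.7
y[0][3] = -32.05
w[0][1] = -19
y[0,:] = [-6.15, 80.75, 95.22, -32.05]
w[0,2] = -25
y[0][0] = -6.15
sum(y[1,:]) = -128.19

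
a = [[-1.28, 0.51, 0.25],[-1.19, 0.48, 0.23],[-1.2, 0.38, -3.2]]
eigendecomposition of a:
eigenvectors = [[0.36, 0.71, -0.11], [0.93, 0.65, -0.10], [-0.03, -0.26, 0.99]]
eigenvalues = [0.01, -0.9, -3.11]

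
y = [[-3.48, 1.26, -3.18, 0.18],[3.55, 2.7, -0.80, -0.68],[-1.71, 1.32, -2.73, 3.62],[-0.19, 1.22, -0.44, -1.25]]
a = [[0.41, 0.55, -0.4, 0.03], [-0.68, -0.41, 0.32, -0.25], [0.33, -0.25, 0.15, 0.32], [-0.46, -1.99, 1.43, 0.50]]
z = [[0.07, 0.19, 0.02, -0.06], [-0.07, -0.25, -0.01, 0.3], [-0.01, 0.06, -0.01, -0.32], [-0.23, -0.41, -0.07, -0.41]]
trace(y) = -4.76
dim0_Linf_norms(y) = [3.55, 2.7, 3.18, 3.62]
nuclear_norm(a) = 3.62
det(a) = -0.00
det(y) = 38.19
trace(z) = -0.60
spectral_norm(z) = 0.67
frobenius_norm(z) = 0.84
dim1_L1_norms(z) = [0.34, 0.63, 0.4, 1.12]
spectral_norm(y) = 6.59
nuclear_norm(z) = 1.18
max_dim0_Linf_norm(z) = 0.41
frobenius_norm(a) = 2.86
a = z @ y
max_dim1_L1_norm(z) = 1.12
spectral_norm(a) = 2.73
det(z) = -0.00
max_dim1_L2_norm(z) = 0.63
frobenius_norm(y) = 8.56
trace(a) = 0.65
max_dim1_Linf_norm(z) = 0.41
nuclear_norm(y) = 14.59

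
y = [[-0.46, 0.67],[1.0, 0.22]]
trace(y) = -0.24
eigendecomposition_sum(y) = [[-0.7, 0.38], [0.57, -0.31]] + [[0.24, 0.29],  [0.43, 0.53]]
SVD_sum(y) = [[-0.53, 0.06],  [0.96, -0.12]] + [[0.07,0.61], [0.04,0.34]]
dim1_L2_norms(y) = [0.81, 1.02]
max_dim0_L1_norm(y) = 1.46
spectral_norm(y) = 1.11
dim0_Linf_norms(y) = [1.0, 0.67]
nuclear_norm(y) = 1.80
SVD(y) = [[-0.49,  0.87],  [0.87,  0.49]] @ diag([1.1055901360366505, 0.6975460207745873]) @ [[0.99, -0.12], [0.12, 0.99]]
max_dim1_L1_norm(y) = 1.22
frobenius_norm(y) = 1.31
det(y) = -0.77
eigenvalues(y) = [-1.01, 0.77]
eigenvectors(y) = [[-0.77,-0.48], [0.63,-0.88]]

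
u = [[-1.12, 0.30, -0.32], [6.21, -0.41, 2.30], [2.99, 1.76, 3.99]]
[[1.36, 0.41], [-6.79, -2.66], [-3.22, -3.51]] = u @ [[-0.84, -0.13],[0.82, 0.04],[-0.54, -0.80]]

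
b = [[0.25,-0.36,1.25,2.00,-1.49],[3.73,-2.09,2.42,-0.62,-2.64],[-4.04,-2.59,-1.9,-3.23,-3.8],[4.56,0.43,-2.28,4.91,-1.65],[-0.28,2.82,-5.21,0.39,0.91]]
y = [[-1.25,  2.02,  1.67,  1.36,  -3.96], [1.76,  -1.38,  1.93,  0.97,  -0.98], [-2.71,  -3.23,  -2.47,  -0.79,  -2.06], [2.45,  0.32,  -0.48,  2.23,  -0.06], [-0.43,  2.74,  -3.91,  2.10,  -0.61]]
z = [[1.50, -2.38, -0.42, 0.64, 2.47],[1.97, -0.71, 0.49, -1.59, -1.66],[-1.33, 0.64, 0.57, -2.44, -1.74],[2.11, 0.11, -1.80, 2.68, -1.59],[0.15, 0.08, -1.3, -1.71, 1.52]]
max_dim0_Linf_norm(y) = 3.96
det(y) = 1.79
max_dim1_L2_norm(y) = 5.36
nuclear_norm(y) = 20.05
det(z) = -94.27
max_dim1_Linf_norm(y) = 3.96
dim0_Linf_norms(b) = [4.56, 2.82, 5.21, 4.91, 3.8]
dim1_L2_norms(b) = [2.82, 5.61, 7.18, 7.28, 6.01]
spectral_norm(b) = 9.02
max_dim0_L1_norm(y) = 10.46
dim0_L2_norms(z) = [3.52, 2.57, 2.38, 4.36, 4.09]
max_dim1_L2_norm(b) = 7.28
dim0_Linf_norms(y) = [2.71, 3.23, 3.91, 2.23, 3.96]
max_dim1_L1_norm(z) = 8.29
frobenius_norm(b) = 13.42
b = y + z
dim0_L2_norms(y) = [4.27, 4.9, 5.3, 3.58, 4.61]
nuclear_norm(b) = 25.85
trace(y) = -3.48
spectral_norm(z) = 5.22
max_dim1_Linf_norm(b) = 5.21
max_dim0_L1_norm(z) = 9.06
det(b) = 803.21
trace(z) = 5.56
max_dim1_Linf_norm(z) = 2.68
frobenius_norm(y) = 10.22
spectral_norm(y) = 5.87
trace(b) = 2.08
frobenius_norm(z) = 7.77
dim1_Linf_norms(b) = [2.0, 3.73, 4.04, 4.91, 5.21]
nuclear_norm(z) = 15.39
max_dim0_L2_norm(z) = 4.36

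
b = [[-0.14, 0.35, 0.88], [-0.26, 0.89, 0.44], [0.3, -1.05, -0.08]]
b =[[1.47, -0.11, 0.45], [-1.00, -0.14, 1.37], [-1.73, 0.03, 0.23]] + [[-1.61, 0.46, 0.43], [0.74, 1.03, -0.93], [2.03, -1.08, -0.31]]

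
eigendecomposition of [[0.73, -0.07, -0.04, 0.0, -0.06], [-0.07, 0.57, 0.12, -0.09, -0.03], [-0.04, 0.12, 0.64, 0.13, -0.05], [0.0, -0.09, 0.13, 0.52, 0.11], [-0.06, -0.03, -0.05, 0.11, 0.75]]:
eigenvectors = [[0.52, -0.49, 0.55, -0.44, -0.00], [0.0, 0.52, -0.10, -0.7, -0.48], [-0.13, 0.58, 0.63, -0.01, 0.5], [-0.33, -0.05, 0.54, 0.35, -0.69], [-0.78, -0.40, 0.03, -0.44, 0.2]]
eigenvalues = [0.83, 0.8, 0.69, 0.56, 0.33]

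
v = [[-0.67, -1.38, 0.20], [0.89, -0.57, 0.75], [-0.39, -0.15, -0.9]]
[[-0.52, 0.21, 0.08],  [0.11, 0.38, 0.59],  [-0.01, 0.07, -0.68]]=v @ [[0.39, 0.36, 0.06], [0.16, -0.35, 0.02], [-0.19, -0.18, 0.73]]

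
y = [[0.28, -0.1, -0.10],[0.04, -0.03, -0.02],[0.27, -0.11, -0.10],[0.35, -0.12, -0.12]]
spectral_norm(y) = 0.59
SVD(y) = [[-0.53, 0.11, 0.82], [-0.09, -0.73, -0.11], [-0.52, -0.52, -0.11], [-0.66, 0.42, -0.55]] @ diag([0.589224881045703, 0.020271345328579052, 0.0017641188300484454]) @ [[-0.89, 0.33, 0.32], [0.41, 0.87, 0.26], [-0.19, 0.36, -0.91]]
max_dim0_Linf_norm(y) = 0.35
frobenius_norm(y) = 0.59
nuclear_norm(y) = 0.61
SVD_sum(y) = [[0.28, -0.10, -0.1], [0.05, -0.02, -0.02], [0.27, -0.10, -0.1], [0.35, -0.13, -0.12]] + [[0.00, 0.00, 0.0], [-0.01, -0.01, -0.0], [-0.00, -0.01, -0.00], [0.00, 0.01, 0.0]] + [[-0.0,  0.0,  -0.0], [0.00,  -0.00,  0.00], [0.00,  -0.00,  0.0], [0.00,  -0.0,  0.00]]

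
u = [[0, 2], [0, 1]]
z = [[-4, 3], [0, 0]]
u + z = [[-4, 5], [0, 1]]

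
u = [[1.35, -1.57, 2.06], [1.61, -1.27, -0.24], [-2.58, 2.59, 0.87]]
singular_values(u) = [4.67, 2.25, 0.23]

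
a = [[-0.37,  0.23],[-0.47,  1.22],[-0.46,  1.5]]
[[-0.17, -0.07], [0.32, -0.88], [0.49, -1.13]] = a @ [[0.83, -0.35], [0.58, -0.86]]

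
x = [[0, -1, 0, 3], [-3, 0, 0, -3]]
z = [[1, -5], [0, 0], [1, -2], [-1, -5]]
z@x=[[15, -1, 0, 18], [0, 0, 0, 0], [6, -1, 0, 9], [15, 1, 0, 12]]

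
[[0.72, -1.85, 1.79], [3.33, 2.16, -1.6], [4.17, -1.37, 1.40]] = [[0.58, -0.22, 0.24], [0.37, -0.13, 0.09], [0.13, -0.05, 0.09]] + [[0.14, -1.63, 1.55], [2.96, 2.29, -1.69], [4.04, -1.32, 1.31]]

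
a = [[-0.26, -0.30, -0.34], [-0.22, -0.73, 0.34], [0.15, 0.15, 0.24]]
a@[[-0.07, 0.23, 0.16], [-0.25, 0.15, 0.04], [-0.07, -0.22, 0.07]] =[[0.12, -0.03, -0.08], [0.17, -0.23, -0.04], [-0.06, 0.0, 0.05]]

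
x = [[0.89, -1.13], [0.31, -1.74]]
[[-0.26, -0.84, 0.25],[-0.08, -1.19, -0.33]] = x @ [[-0.3, -0.09, 0.68], [-0.01, 0.67, 0.31]]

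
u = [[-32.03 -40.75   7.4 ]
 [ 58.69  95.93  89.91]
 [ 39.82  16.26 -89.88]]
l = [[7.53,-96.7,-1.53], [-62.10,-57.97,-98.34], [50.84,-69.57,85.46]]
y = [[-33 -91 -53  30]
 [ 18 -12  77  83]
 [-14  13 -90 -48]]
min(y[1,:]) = -12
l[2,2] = 85.46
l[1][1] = -57.97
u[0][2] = 7.4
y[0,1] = -91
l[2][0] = 50.84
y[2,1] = 13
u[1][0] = 58.69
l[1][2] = -98.34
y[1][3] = 83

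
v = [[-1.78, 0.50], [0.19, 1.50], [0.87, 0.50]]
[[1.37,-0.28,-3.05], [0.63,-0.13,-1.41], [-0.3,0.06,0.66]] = v @ [[-0.63, 0.13, 1.40],[0.50, -0.1, -1.12]]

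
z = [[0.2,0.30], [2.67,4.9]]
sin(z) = [[0.00, -0.06],[-0.52, -0.91]]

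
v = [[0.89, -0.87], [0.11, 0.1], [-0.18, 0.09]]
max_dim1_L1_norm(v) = 1.76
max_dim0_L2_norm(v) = 0.91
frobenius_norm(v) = 1.27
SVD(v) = [[-0.99, 0.07], [-0.01, -0.93], [0.15, 0.37]] @ diag([1.2593284938046139, 0.16028644575197995]) @ [[-0.72, 0.69], [-0.69, -0.72]]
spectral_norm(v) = 1.26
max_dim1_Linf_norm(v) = 0.89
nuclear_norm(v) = 1.42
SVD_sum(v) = [[0.90, -0.86],  [0.01, -0.01],  [-0.14, 0.13]] + [[-0.01, -0.01], [0.10, 0.11], [-0.04, -0.04]]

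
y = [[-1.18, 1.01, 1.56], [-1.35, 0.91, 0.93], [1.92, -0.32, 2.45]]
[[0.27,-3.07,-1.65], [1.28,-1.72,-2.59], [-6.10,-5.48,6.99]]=y @ [[-1.93, -0.33, 1.59], [-0.4, -0.31, -1.88], [-1.03, -2.02, 1.36]]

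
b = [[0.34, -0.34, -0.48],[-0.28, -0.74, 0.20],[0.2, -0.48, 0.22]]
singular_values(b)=[0.95, 0.67, 0.3]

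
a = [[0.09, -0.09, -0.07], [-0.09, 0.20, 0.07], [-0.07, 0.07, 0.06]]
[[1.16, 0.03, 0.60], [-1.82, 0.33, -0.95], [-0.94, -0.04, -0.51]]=a@[[1.37,1.24,-1.96],[-6.06,3.23,-3.18],[-6.96,-2.93,-7.02]]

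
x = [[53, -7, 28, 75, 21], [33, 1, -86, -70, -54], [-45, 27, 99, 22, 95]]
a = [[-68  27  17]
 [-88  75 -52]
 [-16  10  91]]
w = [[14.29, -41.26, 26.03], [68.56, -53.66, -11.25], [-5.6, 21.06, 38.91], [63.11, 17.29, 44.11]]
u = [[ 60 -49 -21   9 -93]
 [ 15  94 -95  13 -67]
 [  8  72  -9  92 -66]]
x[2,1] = 27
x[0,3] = 75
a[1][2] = -52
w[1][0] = 68.56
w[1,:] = [68.56, -53.66, -11.25]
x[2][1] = 27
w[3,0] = 63.11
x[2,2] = 99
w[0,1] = -41.26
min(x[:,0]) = -45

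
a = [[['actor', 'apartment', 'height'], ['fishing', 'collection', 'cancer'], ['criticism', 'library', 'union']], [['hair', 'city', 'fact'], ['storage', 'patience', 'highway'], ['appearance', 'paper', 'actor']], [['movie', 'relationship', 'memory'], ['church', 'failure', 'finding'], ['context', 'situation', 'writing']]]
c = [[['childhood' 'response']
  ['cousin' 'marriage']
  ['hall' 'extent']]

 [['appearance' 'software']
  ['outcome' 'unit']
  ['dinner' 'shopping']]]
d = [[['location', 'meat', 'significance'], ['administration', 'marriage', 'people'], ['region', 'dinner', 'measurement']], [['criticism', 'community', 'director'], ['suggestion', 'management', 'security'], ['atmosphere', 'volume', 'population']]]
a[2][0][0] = 'movie'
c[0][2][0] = 'hall'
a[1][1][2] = 'highway'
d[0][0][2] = 'significance'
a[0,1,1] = 'collection'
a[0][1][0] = 'fishing'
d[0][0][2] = 'significance'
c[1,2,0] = 'dinner'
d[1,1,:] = ['suggestion', 'management', 'security']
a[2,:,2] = ['memory', 'finding', 'writing']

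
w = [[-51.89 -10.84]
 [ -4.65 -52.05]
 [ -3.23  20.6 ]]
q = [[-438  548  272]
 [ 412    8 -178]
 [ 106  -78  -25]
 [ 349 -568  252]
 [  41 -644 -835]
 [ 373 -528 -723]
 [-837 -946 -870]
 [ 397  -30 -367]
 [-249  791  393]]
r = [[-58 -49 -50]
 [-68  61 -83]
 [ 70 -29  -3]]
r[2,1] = -29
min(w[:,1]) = -52.05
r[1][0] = -68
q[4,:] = [41, -644, -835]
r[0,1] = -49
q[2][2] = -25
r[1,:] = [-68, 61, -83]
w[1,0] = -4.65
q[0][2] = 272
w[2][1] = 20.6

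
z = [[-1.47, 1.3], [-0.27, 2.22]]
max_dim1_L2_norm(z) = 2.24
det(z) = -2.91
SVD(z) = [[0.64, 0.77],[0.77, -0.64]] @ diag([2.7854999115516343, 1.0455573837651562]) @ [[-0.41, 0.91], [-0.91, -0.41]]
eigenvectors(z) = [[-1.0,-0.34],[-0.07,-0.94]]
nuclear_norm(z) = 3.83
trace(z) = 0.75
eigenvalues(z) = [-1.37, 2.12]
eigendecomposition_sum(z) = [[-1.41,0.51], [-0.11,0.04]] + [[-0.06,0.79], [-0.16,2.18]]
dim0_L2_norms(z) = [1.49, 2.57]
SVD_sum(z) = [[-0.74, 1.63], [-0.88, 1.94]] + [[-0.73,-0.33], [0.61,0.28]]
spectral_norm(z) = 2.79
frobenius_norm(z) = 2.98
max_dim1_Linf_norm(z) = 2.22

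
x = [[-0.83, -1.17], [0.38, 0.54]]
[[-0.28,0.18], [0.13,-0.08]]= x @[[1.03, 0.12], [-0.49, -0.24]]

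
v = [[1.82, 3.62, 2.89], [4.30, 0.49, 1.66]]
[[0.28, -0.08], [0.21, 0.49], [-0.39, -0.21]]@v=[[0.17, 0.97, 0.68], [2.49, 1.00, 1.42], [-1.61, -1.51, -1.48]]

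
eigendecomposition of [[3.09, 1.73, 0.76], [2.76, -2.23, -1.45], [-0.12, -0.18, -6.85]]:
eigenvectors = [[0.91, 0.27, -0.13], [0.42, -0.96, 0.36], [-0.02, 0.04, 0.92]]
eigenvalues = [3.87, -2.95, -6.9]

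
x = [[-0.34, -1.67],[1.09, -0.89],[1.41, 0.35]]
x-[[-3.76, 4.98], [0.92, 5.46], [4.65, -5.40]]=[[3.42, -6.65], [0.17, -6.35], [-3.24, 5.75]]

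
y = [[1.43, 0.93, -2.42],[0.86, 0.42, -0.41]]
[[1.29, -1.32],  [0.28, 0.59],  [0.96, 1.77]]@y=[[0.71, 0.65, -2.58], [0.91, 0.51, -0.92], [2.89, 1.64, -3.05]]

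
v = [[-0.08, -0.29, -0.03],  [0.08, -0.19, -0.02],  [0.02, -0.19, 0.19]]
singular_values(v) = [0.4, 0.18, 0.11]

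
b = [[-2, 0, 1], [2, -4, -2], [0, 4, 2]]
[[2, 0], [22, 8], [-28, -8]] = b@[[-3, 0], [-5, -2], [-4, 0]]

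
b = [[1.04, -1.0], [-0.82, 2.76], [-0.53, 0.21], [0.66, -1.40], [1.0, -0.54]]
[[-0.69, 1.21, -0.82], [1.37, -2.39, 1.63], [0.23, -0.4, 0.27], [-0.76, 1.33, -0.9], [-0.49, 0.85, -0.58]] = b@[[-0.26, 0.46, -0.31], [0.42, -0.73, 0.50]]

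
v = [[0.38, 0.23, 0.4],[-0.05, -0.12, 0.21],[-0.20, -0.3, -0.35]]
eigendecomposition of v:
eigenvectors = [[-0.95+0.00j,-0.45+0.03j,(-0.45-0.03j)], [(0.25+0j),-0.10-0.59j,-0.10+0.59j], [0.20+0.00j,0.66+0.00j,0.66-0.00j]]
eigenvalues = [(0.24+0j), (-0.16+0.26j), (-0.16-0.26j)]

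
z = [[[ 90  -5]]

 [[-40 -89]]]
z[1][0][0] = -40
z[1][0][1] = -89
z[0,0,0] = 90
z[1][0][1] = -89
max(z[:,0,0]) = 90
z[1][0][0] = -40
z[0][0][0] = 90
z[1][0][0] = -40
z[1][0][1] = -89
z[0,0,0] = 90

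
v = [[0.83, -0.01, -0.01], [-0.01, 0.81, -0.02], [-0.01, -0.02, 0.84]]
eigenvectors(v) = [[-0.36, -0.9, -0.25], [-0.82, 0.43, -0.37], [-0.44, -0.07, 0.89]]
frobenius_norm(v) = 1.43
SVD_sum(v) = [[0.05,0.08,-0.19], [0.08,0.12,-0.29], [-0.19,-0.29,0.68]] + [[0.68, -0.32, 0.05], [-0.32, 0.15, -0.02], [0.05, -0.02, 0.00]] + [[0.1, 0.23, 0.13], [0.23, 0.54, 0.29], [0.13, 0.29, 0.16]]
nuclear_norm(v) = 2.48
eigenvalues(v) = [0.79, 0.83, 0.85]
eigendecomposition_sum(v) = [[0.10, 0.23, 0.13], [0.23, 0.54, 0.29], [0.13, 0.29, 0.16]] + [[0.68,-0.32,0.05], [-0.32,0.15,-0.02], [0.05,-0.02,0.0]] + [[0.05, 0.08, -0.19], [0.08, 0.12, -0.29], [-0.19, -0.29, 0.68]]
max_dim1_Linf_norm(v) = 0.84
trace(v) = 2.48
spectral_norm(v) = 0.85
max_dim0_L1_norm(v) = 0.87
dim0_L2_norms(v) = [0.83, 0.81, 0.84]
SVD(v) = [[-0.25, -0.9, -0.36],[-0.37, 0.43, -0.82],[0.89, -0.07, -0.44]] @ diag([0.8511353761087735, 0.83403575620961, 0.7948288676816162]) @ [[-0.25, -0.37, 0.89], [-0.9, 0.43, -0.07], [-0.36, -0.82, -0.44]]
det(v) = 0.56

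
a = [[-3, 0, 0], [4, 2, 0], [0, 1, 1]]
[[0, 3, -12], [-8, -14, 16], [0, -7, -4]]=a@[[0, -1, 4], [-4, -5, 0], [4, -2, -4]]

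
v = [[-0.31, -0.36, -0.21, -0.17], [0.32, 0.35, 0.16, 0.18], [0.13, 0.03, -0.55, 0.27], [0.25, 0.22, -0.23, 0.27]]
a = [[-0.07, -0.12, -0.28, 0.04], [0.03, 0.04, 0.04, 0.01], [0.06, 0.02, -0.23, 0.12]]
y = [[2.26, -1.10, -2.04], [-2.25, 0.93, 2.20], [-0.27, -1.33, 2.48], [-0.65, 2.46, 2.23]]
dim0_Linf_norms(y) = [2.26, 2.46, 2.48]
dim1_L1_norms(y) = [5.4, 5.38, 4.08, 5.34]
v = y @ a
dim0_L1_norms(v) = [1.01, 0.96, 1.15, 0.89]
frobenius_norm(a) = 0.42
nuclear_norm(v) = 1.56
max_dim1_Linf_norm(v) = 0.55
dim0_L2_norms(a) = [0.1, 0.13, 0.36, 0.13]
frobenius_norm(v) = 1.10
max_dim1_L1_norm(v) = 1.05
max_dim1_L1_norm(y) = 5.4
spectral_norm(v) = 0.86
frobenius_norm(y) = 6.38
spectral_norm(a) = 0.39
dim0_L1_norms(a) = [0.16, 0.18, 0.55, 0.17]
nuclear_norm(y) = 9.78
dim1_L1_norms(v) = [1.05, 1.01, 0.98, 0.97]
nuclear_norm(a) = 0.54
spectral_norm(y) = 5.61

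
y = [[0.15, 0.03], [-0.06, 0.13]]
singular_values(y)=[0.17, 0.13]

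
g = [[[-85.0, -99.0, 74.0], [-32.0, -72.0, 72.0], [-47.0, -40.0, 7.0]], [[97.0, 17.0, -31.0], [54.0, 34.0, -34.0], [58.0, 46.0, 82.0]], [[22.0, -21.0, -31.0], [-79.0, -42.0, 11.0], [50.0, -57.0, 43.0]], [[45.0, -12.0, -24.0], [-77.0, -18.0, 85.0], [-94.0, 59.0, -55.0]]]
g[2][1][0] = -79.0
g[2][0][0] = 22.0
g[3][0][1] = -12.0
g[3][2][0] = -94.0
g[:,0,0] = [-85.0, 97.0, 22.0, 45.0]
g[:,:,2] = [[74.0, 72.0, 7.0], [-31.0, -34.0, 82.0], [-31.0, 11.0, 43.0], [-24.0, 85.0, -55.0]]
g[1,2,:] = [58.0, 46.0, 82.0]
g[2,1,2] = 11.0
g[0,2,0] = -47.0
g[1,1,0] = 54.0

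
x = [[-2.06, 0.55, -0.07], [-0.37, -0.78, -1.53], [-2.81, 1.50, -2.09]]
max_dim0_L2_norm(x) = 3.5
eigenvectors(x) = [[-0.46+0.00j, -0.19+0.11j, (-0.19-0.11j)], [(-0.89+0j), -0.43-0.48j, (-0.43+0.48j)], [-0.02+0.00j, -0.73+0.00j, (-0.73-0j)]]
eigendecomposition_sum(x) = [[-0.71+0.00j, (-0.17+0j), 0.29-0.00j], [(-1.35+0j), -0.32+0.00j, (0.54-0j)], [-0.04+0.00j, (-0.01+0j), 0.01-0.00j]] + [[-0.68-0.30j, (0.36+0.15j), (-0.18+0.34j)], [0.49-2.07j, (-0.23+1.09j), -1.04-0.32j], [(-1.39-1.97j), 0.75+1.02j, (-1.05+0.64j)]] + [[(-0.68+0.3j), (0.36-0.15j), (-0.18-0.34j)], [0.49+2.07j, (-0.23-1.09j), -1.04+0.32j], [(-1.39+1.97j), (0.75-1.02j), -1.05-0.64j]]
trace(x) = -4.93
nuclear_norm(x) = 6.84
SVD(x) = [[-0.43, 0.49, -0.76], [-0.19, -0.87, -0.45], [-0.88, -0.05, 0.47]] @ diag([4.300176524609539, 1.7396373224366042, 0.7959546743267745]) @ [[0.80,  -0.33,  0.50], [-0.30,  0.5,  0.81], [0.52,  0.80,  -0.3]]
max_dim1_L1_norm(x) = 6.4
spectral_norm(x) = 4.30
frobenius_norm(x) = 4.71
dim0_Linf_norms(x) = [2.81, 1.5, 2.09]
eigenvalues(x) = [(-1.01+0j), (-1.96+1.43j), (-1.96-1.43j)]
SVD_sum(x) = [[-1.49, 0.61, -0.94], [-0.65, 0.27, -0.41], [-3.03, 1.25, -1.90]] + [[-0.26, 0.42, 0.69], [0.46, -0.76, -1.23], [0.03, -0.05, -0.07]] + [[-0.31, -0.48, 0.18], [-0.19, -0.29, 0.11], [0.19, 0.30, -0.11]]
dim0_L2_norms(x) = [3.5, 1.78, 2.59]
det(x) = -5.95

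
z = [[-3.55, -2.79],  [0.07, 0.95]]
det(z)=-3.177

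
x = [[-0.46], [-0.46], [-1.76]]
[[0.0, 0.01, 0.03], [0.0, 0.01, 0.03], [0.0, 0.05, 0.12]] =x @ [[0.0,-0.03,-0.07]]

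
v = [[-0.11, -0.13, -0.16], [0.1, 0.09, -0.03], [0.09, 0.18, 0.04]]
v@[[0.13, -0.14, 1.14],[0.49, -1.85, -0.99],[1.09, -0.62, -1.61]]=[[-0.25, 0.36, 0.26], [0.02, -0.16, 0.07], [0.14, -0.37, -0.14]]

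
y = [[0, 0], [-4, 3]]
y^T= [[0, -4], [0, 3]]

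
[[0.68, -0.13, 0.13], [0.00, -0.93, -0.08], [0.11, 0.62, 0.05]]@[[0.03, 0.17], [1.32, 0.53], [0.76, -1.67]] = [[-0.05, -0.17], [-1.29, -0.36], [0.86, 0.26]]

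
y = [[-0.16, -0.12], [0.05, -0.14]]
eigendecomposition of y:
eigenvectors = [[0.84+0.00j, (0.84-0j)],[(-0.07-0.54j), (-0.07+0.54j)]]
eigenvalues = [(-0.15+0.08j), (-0.15-0.08j)]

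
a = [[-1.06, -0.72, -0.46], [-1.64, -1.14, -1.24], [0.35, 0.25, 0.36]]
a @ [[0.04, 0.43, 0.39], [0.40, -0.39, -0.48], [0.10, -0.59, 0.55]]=[[-0.38, 0.10, -0.32],  [-0.65, 0.47, -0.77],  [0.15, -0.16, 0.21]]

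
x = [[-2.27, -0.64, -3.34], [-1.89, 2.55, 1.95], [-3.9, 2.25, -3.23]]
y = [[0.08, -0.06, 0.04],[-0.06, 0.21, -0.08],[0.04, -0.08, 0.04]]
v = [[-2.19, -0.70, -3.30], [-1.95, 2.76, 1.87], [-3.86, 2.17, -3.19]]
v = y + x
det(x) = 18.42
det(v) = 16.38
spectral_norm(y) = 0.27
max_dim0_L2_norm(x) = 5.04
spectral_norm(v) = 6.51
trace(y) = 0.33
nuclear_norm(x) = 11.43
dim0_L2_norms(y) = [0.11, 0.23, 0.1]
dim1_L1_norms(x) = [6.25, 6.39, 9.38]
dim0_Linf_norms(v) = [3.86, 2.76, 3.3]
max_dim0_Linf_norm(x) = 3.9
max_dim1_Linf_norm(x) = 3.9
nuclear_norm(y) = 0.33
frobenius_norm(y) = 0.27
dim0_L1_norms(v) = [8.0, 5.63, 8.36]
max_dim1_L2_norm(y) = 0.23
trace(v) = -2.62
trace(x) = -2.95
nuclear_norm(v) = 11.36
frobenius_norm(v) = 7.80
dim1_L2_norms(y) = [0.11, 0.23, 0.1]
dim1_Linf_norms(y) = [0.08, 0.21, 0.08]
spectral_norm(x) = 6.60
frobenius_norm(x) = 7.83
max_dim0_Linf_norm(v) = 3.86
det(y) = 0.00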